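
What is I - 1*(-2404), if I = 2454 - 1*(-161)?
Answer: 5019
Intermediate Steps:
I = 2615 (I = 2454 + 161 = 2615)
I - 1*(-2404) = 2615 - 1*(-2404) = 2615 + 2404 = 5019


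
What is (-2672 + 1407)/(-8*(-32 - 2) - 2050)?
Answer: 1265/1778 ≈ 0.71147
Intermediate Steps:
(-2672 + 1407)/(-8*(-32 - 2) - 2050) = -1265/(-8*(-34) - 2050) = -1265/(272 - 2050) = -1265/(-1778) = -1265*(-1/1778) = 1265/1778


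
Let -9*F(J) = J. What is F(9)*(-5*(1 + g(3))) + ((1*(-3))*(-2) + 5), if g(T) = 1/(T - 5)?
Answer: 27/2 ≈ 13.500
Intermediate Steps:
F(J) = -J/9
g(T) = 1/(-5 + T)
F(9)*(-5*(1 + g(3))) + ((1*(-3))*(-2) + 5) = (-⅑*9)*(-5*(1 + 1/(-5 + 3))) + ((1*(-3))*(-2) + 5) = -(-5)*(1 + 1/(-2)) + (-3*(-2) + 5) = -(-5)*(1 - ½) + (6 + 5) = -(-5)/2 + 11 = -1*(-5/2) + 11 = 5/2 + 11 = 27/2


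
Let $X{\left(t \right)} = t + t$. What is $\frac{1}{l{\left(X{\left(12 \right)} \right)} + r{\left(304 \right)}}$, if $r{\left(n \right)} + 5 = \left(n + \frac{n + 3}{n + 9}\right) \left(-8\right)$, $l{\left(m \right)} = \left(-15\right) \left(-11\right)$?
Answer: $- \frac{313}{713592} \approx -0.00043863$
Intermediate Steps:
$X{\left(t \right)} = 2 t$
$l{\left(m \right)} = 165$
$r{\left(n \right)} = -5 - 8 n - \frac{8 \left(3 + n\right)}{9 + n}$ ($r{\left(n \right)} = -5 + \left(n + \frac{n + 3}{n + 9}\right) \left(-8\right) = -5 + \left(n + \frac{3 + n}{9 + n}\right) \left(-8\right) = -5 - \left(8 n + \frac{8 \left(3 + n\right)}{9 + n}\right) = -5 - 8 n - \frac{8 \left(3 + n\right)}{9 + n}$)
$\frac{1}{l{\left(X{\left(12 \right)} \right)} + r{\left(304 \right)}} = \frac{1}{165 + \frac{-69 - 25840 - 8 \cdot 304^{2}}{9 + 304}} = \frac{1}{165 + \frac{-69 - 25840 - 739328}{313}} = \frac{1}{165 + \frac{1}{313} \left(-765237\right)} = \frac{1}{165 - \frac{765237}{313}} = \frac{1}{- \frac{713592}{313}} = - \frac{313}{713592}$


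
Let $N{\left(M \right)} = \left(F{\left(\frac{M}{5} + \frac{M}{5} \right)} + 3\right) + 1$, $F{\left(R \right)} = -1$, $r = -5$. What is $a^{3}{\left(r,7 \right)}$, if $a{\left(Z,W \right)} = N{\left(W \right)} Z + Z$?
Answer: $-8000$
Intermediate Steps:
$N{\left(M \right)} = 3$ ($N{\left(M \right)} = \left(-1 + 3\right) + 1 = 2 + 1 = 3$)
$a{\left(Z,W \right)} = 4 Z$ ($a{\left(Z,W \right)} = 3 Z + Z = 4 Z$)
$a^{3}{\left(r,7 \right)} = \left(4 \left(-5\right)\right)^{3} = \left(-20\right)^{3} = -8000$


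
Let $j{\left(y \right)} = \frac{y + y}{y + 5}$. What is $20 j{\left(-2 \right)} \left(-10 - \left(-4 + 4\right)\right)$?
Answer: $\frac{800}{3} \approx 266.67$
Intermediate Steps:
$j{\left(y \right)} = \frac{2 y}{5 + y}$
$20 j{\left(-2 \right)} \left(-10 - \left(-4 + 4\right)\right) = 20 \cdot 2 \left(-2\right) \frac{1}{5 - 2} \left(-10 - \left(-4 + 4\right)\right) = 20 \cdot 2 \left(-2\right) \frac{1}{3} \left(-10 - 0\right) = 20 \cdot 2 \left(-2\right) \frac{1}{3} \left(-10 + 0\right) = 20 \left(- \frac{4}{3}\right) \left(-10\right) = \left(- \frac{80}{3}\right) \left(-10\right) = \frac{800}{3}$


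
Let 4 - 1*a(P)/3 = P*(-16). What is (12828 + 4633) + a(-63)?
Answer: 14449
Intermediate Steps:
a(P) = 12 + 48*P (a(P) = 12 - 3*P*(-16) = 12 - (-48)*P = 12 + 48*P)
(12828 + 4633) + a(-63) = (12828 + 4633) + (12 + 48*(-63)) = 17461 + (12 - 3024) = 17461 - 3012 = 14449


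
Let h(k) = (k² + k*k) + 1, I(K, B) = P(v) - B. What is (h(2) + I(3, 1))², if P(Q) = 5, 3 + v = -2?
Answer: 169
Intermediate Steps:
v = -5 (v = -3 - 2 = -5)
I(K, B) = 5 - B
h(k) = 1 + 2*k² (h(k) = (k² + k²) + 1 = 2*k² + 1 = 1 + 2*k²)
(h(2) + I(3, 1))² = ((1 + 2*2²) + (5 - 1*1))² = ((1 + 2*4) + (5 - 1))² = ((1 + 8) + 4)² = (9 + 4)² = 13² = 169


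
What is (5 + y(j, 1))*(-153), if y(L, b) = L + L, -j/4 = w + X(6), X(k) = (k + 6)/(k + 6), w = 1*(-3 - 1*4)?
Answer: -8109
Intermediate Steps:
w = -7 (w = 1*(-3 - 4) = 1*(-7) = -7)
X(k) = 1 (X(k) = (6 + k)/(6 + k) = 1)
j = 24 (j = -4*(-7 + 1) = -4*(-6) = 24)
y(L, b) = 2*L
(5 + y(j, 1))*(-153) = (5 + 2*24)*(-153) = (5 + 48)*(-153) = 53*(-153) = -8109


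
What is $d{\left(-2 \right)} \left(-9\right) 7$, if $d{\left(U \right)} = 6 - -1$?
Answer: $-441$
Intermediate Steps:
$d{\left(U \right)} = 7$ ($d{\left(U \right)} = 6 + 1 = 7$)
$d{\left(-2 \right)} \left(-9\right) 7 = 7 \left(-9\right) 7 = \left(-63\right) 7 = -441$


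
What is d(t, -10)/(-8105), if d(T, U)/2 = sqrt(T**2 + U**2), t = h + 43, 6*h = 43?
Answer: -sqrt(94201)/24315 ≈ -0.012623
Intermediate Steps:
h = 43/6 (h = (1/6)*43 = 43/6 ≈ 7.1667)
t = 301/6 (t = 43/6 + 43 = 301/6 ≈ 50.167)
d(T, U) = 2*sqrt(T**2 + U**2)
d(t, -10)/(-8105) = (2*sqrt((301/6)**2 + (-10)**2))/(-8105) = (2*sqrt(90601/36 + 100))*(-1/8105) = (2*sqrt(94201/36))*(-1/8105) = (2*(sqrt(94201)/6))*(-1/8105) = (sqrt(94201)/3)*(-1/8105) = -sqrt(94201)/24315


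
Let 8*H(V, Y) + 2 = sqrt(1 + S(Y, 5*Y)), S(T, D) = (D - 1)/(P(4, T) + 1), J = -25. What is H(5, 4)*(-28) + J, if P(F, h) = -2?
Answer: -18 - 21*I*sqrt(2)/2 ≈ -18.0 - 14.849*I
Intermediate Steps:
S(T, D) = 1 - D (S(T, D) = (D - 1)/(-2 + 1) = (-1 + D)/(-1) = (-1 + D)*(-1) = 1 - D)
H(V, Y) = -1/4 + sqrt(2 - 5*Y)/8 (H(V, Y) = -1/4 + sqrt(1 + (1 - 5*Y))/8 = -1/4 + sqrt(2 - 5*Y)/8)
H(5, 4)*(-28) + J = (-1/4 + sqrt(2 - 5*4)/8)*(-28) - 25 = (-1/4 + sqrt(2 - 20)/8)*(-28) - 25 = (-1/4 + sqrt(-18)/8)*(-28) - 25 = (-1/4 + (3*I*sqrt(2))/8)*(-28) - 25 = (-1/4 + 3*I*sqrt(2)/8)*(-28) - 25 = (7 - 21*I*sqrt(2)/2) - 25 = -18 - 21*I*sqrt(2)/2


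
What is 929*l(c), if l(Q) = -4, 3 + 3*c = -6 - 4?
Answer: -3716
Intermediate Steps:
c = -13/3 (c = -1 + (-6 - 4)/3 = -1 + (1/3)*(-10) = -1 - 10/3 = -13/3 ≈ -4.3333)
929*l(c) = 929*(-4) = -3716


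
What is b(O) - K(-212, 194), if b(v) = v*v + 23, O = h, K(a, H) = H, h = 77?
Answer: 5758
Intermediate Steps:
O = 77
b(v) = 23 + v**2 (b(v) = v**2 + 23 = 23 + v**2)
b(O) - K(-212, 194) = (23 + 77**2) - 1*194 = (23 + 5929) - 194 = 5952 - 194 = 5758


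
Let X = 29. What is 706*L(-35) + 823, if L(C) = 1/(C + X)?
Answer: 2116/3 ≈ 705.33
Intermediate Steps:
L(C) = 1/(29 + C) (L(C) = 1/(C + 29) = 1/(29 + C))
706*L(-35) + 823 = 706/(29 - 35) + 823 = 706/(-6) + 823 = 706*(-⅙) + 823 = -353/3 + 823 = 2116/3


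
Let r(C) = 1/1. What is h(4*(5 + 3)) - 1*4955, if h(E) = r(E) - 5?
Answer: -4959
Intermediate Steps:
r(C) = 1
h(E) = -4 (h(E) = 1 - 5 = -4)
h(4*(5 + 3)) - 1*4955 = -4 - 1*4955 = -4 - 4955 = -4959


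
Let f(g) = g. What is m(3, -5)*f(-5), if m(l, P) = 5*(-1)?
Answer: 25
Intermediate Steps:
m(l, P) = -5
m(3, -5)*f(-5) = -5*(-5) = 25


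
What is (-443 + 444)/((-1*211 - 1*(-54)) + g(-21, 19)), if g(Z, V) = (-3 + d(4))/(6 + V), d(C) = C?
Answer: -25/3924 ≈ -0.0063711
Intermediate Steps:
g(Z, V) = 1/(6 + V) (g(Z, V) = (-3 + 4)/(6 + V) = 1/(6 + V))
(-443 + 444)/((-1*211 - 1*(-54)) + g(-21, 19)) = (-443 + 444)/((-1*211 - 1*(-54)) + 1/(6 + 19)) = 1/((-211 + 54) + 1/25) = 1/(-157 + 1/25) = 1/(-3924/25) = 1*(-25/3924) = -25/3924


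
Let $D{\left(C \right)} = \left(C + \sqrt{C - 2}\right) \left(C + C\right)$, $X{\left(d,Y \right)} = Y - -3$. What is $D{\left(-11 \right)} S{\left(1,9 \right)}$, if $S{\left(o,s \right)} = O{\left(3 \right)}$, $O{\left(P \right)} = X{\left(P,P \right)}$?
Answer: $1452 - 132 i \sqrt{13} \approx 1452.0 - 475.93 i$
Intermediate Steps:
$X{\left(d,Y \right)} = 3 + Y$ ($X{\left(d,Y \right)} = Y + 3 = 3 + Y$)
$O{\left(P \right)} = 3 + P$
$S{\left(o,s \right)} = 6$ ($S{\left(o,s \right)} = 3 + 3 = 6$)
$D{\left(C \right)} = 2 C \left(C + \sqrt{-2 + C}\right)$ ($D{\left(C \right)} = \left(C + \sqrt{-2 + C}\right) 2 C = 2 C \left(C + \sqrt{-2 + C}\right)$)
$D{\left(-11 \right)} S{\left(1,9 \right)} = 2 \left(-11\right) \left(-11 + \sqrt{-2 - 11}\right) 6 = 2 \left(-11\right) \left(-11 + \sqrt{-13}\right) 6 = 2 \left(-11\right) \left(-11 + i \sqrt{13}\right) 6 = \left(242 - 22 i \sqrt{13}\right) 6 = 1452 - 132 i \sqrt{13}$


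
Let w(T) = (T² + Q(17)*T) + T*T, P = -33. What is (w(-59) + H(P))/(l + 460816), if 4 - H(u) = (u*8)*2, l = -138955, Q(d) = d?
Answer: 6491/321861 ≈ 0.020167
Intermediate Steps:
H(u) = 4 - 16*u (H(u) = 4 - u*8*2 = 4 - 8*u*2 = 4 - 16*u)
w(T) = 2*T² + 17*T (w(T) = (T² + 17*T) + T*T = (T² + 17*T) + T² = 2*T² + 17*T)
(w(-59) + H(P))/(l + 460816) = (-59*(17 + 2*(-59)) + (4 - 16*(-33)))/(-138955 + 460816) = (-59*(17 - 118) + (4 + 528))/321861 = (-59*(-101) + 532)*(1/321861) = (5959 + 532)*(1/321861) = 6491*(1/321861) = 6491/321861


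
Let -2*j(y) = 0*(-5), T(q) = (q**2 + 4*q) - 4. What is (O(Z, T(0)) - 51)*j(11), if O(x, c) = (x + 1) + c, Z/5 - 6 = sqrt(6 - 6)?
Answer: 0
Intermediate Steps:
T(q) = -4 + q**2 + 4*q
j(y) = 0 (j(y) = -0*(-5) = -1/2*0 = 0)
Z = 30 (Z = 30 + 5*sqrt(6 - 6) = 30 + 5*sqrt(0) = 30 + 5*0 = 30 + 0 = 30)
O(x, c) = 1 + c + x (O(x, c) = (1 + x) + c = 1 + c + x)
(O(Z, T(0)) - 51)*j(11) = ((1 + (-4 + 0**2 + 4*0) + 30) - 51)*0 = ((1 + (-4 + 0 + 0) + 30) - 51)*0 = ((1 - 4 + 30) - 51)*0 = (27 - 51)*0 = -24*0 = 0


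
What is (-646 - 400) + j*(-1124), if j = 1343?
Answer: -1510578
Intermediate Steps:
(-646 - 400) + j*(-1124) = (-646 - 400) + 1343*(-1124) = -1046 - 1509532 = -1510578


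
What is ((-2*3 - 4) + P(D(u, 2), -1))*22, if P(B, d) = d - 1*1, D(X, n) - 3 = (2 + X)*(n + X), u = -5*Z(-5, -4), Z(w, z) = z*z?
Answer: -264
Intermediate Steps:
Z(w, z) = z**2
u = -80 (u = -5*(-4)**2 = -5*16 = -80)
D(X, n) = 3 + (2 + X)*(X + n) (D(X, n) = 3 + (2 + X)*(n + X) = 3 + (2 + X)*(X + n))
P(B, d) = -1 + d (P(B, d) = d - 1 = -1 + d)
((-2*3 - 4) + P(D(u, 2), -1))*22 = ((-2*3 - 4) + (-1 - 1))*22 = ((-6 - 4) - 2)*22 = (-10 - 2)*22 = -12*22 = -264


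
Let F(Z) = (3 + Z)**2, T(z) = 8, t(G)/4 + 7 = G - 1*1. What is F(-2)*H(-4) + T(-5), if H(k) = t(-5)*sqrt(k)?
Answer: 8 - 104*I ≈ 8.0 - 104.0*I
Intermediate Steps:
t(G) = -32 + 4*G (t(G) = -28 + 4*(G - 1*1) = -28 + 4*(G - 1) = -28 + 4*(-1 + G) = -28 + (-4 + 4*G) = -32 + 4*G)
H(k) = -52*sqrt(k) (H(k) = (-32 + 4*(-5))*sqrt(k) = (-32 - 20)*sqrt(k) = -52*sqrt(k))
F(-2)*H(-4) + T(-5) = (3 - 2)**2*(-104*I) + 8 = 1**2*(-104*I) + 8 = 1*(-104*I) + 8 = -104*I + 8 = 8 - 104*I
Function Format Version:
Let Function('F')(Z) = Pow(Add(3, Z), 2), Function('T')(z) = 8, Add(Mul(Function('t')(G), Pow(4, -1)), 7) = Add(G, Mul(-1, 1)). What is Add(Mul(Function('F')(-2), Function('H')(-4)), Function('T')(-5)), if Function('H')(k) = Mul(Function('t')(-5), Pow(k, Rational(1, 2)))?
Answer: Add(8, Mul(-104, I)) ≈ Add(8.0000, Mul(-104.00, I))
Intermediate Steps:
Function('t')(G) = Add(-32, Mul(4, G)) (Function('t')(G) = Add(-28, Mul(4, Add(G, Mul(-1, 1)))) = Add(-28, Mul(4, Add(G, -1))) = Add(-28, Mul(4, Add(-1, G))) = Add(-28, Add(-4, Mul(4, G))) = Add(-32, Mul(4, G)))
Function('H')(k) = Mul(-52, Pow(k, Rational(1, 2))) (Function('H')(k) = Mul(Add(-32, Mul(4, -5)), Pow(k, Rational(1, 2))) = Mul(Add(-32, -20), Pow(k, Rational(1, 2))) = Mul(-52, Pow(k, Rational(1, 2))))
Add(Mul(Function('F')(-2), Function('H')(-4)), Function('T')(-5)) = Add(Mul(Pow(Add(3, -2), 2), Mul(-52, Pow(-4, Rational(1, 2)))), 8) = Add(Mul(Pow(1, 2), Mul(-52, Mul(2, I))), 8) = Add(Mul(1, Mul(-104, I)), 8) = Add(Mul(-104, I), 8) = Add(8, Mul(-104, I))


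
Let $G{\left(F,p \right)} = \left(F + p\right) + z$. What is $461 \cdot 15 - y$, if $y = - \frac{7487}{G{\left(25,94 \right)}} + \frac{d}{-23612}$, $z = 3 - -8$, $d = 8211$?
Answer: $\frac{10701928937}{1534780} \approx 6972.9$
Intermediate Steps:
$z = 11$ ($z = 3 + 8 = 11$)
$G{\left(F,p \right)} = 11 + F + p$ ($G{\left(F,p \right)} = \left(F + p\right) + 11 = 11 + F + p$)
$y = - \frac{88925237}{1534780}$ ($y = - \frac{7487}{11 + 25 + 94} + \frac{8211}{-23612} = - \frac{7487}{130} + 8211 \left(- \frac{1}{23612}\right) = \left(-7487\right) \frac{1}{130} - \frac{8211}{23612} = - \frac{7487}{130} - \frac{8211}{23612} = - \frac{88925237}{1534780} \approx -57.94$)
$461 \cdot 15 - y = 461 \cdot 15 - - \frac{88925237}{1534780} = 6915 + \frac{88925237}{1534780} = \frac{10701928937}{1534780}$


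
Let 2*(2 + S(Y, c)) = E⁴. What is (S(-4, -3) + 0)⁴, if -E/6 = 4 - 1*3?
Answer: 174152643856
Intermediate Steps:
E = -6 (E = -6*(4 - 1*3) = -6*(4 - 3) = -6*1 = -6)
S(Y, c) = 646 (S(Y, c) = -2 + (½)*(-6)⁴ = -2 + (½)*1296 = -2 + 648 = 646)
(S(-4, -3) + 0)⁴ = (646 + 0)⁴ = 646⁴ = 174152643856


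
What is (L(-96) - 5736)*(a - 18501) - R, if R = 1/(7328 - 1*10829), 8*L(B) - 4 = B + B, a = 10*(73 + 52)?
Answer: 695698655771/7002 ≈ 9.9357e+7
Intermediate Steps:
a = 1250 (a = 10*125 = 1250)
L(B) = 1/2 + B/4 (L(B) = 1/2 + (B + B)/8 = 1/2 + (2*B)/8 = 1/2 + B/4)
R = -1/3501 (R = 1/(7328 - 10829) = 1/(-3501) = -1/3501 ≈ -0.00028563)
(L(-96) - 5736)*(a - 18501) - R = ((1/2 + (1/4)*(-96)) - 5736)*(1250 - 18501) - 1*(-1/3501) = ((1/2 - 24) - 5736)*(-17251) + 1/3501 = (-47/2 - 5736)*(-17251) + 1/3501 = -11519/2*(-17251) + 1/3501 = 198714269/2 + 1/3501 = 695698655771/7002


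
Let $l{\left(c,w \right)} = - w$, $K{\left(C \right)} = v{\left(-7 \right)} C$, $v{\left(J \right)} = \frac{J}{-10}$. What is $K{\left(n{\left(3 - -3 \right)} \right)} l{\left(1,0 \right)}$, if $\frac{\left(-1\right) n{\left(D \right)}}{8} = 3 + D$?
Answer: $0$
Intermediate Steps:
$n{\left(D \right)} = -24 - 8 D$ ($n{\left(D \right)} = - 8 \left(3 + D\right) = -24 - 8 D$)
$v{\left(J \right)} = - \frac{J}{10}$ ($v{\left(J \right)} = J \left(- \frac{1}{10}\right) = - \frac{J}{10}$)
$K{\left(C \right)} = \frac{7 C}{10}$ ($K{\left(C \right)} = \left(- \frac{1}{10}\right) \left(-7\right) C = \frac{7 C}{10}$)
$K{\left(n{\left(3 - -3 \right)} \right)} l{\left(1,0 \right)} = \frac{7 \left(-24 - 8 \left(3 - -3\right)\right)}{10} \left(\left(-1\right) 0\right) = \frac{7 \left(-24 - 8 \left(3 + 3\right)\right)}{10} \cdot 0 = \frac{7 \left(-24 - 48\right)}{10} \cdot 0 = \frac{7}{10} \left(-72\right) 0 = \left(- \frac{252}{5}\right) 0 = 0$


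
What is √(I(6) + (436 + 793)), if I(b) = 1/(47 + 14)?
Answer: 21*√10370/61 ≈ 35.057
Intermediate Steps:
I(b) = 1/61
√(I(6) + (436 + 793)) = √(1/61 + (436 + 793)) = √(1/61 + 1229) = √(74970/61) = 21*√10370/61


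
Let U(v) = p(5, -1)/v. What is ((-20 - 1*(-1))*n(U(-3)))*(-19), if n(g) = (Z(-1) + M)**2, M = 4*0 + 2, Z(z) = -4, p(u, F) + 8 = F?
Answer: 1444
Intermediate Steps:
p(u, F) = -8 + F
M = 2 (M = 0 + 2 = 2)
U(v) = -9/v (U(v) = (-8 - 1)/v = -9/v)
n(g) = 4 (n(g) = (-4 + 2)**2 = (-2)**2 = 4)
((-20 - 1*(-1))*n(U(-3)))*(-19) = ((-20 - 1*(-1))*4)*(-19) = ((-20 + 1)*4)*(-19) = -19*4*(-19) = -76*(-19) = 1444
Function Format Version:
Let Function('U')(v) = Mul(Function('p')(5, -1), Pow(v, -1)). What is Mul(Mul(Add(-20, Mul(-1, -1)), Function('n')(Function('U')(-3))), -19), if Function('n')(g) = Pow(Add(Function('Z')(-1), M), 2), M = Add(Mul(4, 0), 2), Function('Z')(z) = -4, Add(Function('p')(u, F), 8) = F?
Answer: 1444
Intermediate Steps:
Function('p')(u, F) = Add(-8, F)
M = 2 (M = Add(0, 2) = 2)
Function('U')(v) = Mul(-9, Pow(v, -1)) (Function('U')(v) = Mul(Add(-8, -1), Pow(v, -1)) = Mul(-9, Pow(v, -1)))
Function('n')(g) = 4 (Function('n')(g) = Pow(Add(-4, 2), 2) = Pow(-2, 2) = 4)
Mul(Mul(Add(-20, Mul(-1, -1)), Function('n')(Function('U')(-3))), -19) = Mul(Mul(Add(-20, Mul(-1, -1)), 4), -19) = Mul(Mul(Add(-20, 1), 4), -19) = Mul(Mul(-19, 4), -19) = Mul(-76, -19) = 1444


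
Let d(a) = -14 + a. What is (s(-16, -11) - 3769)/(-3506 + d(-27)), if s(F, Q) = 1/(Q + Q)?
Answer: 82919/78034 ≈ 1.0626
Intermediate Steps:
s(F, Q) = 1/(2*Q)
(s(-16, -11) - 3769)/(-3506 + d(-27)) = ((½)/(-11) - 3769)/(-3506 + (-14 - 27)) = ((½)*(-1/11) - 3769)/(-3506 - 41) = (-1/22 - 3769)/(-3547) = -82919/22*(-1/3547) = 82919/78034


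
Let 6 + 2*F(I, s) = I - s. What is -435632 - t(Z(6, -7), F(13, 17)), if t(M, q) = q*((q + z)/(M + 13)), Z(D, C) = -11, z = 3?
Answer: -435637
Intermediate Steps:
F(I, s) = -3 + I/2 - s/2 (F(I, s) = -3 + (I - s)/2 = -3 + (I/2 - s/2) = -3 + I/2 - s/2)
t(M, q) = q*(3 + q)/(13 + M) (t(M, q) = q*((q + 3)/(M + 13)) = q*((3 + q)/(13 + M)) = q*(3 + q)/(13 + M))
-435632 - t(Z(6, -7), F(13, 17)) = -435632 - (-3 + (½)*13 - ½*17)*(3 + (-3 + (½)*13 - ½*17))/(13 - 11) = -435632 - (-3 + 13/2 - 17/2)*(3 + (-3 + 13/2 - 17/2))/2 = -435632 - (-5)*(3 - 5)/2 = -435632 - (-5)*(-2)/2 = -435632 - 1*5 = -435632 - 5 = -435637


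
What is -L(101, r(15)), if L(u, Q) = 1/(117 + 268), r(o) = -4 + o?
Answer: -1/385 ≈ -0.0025974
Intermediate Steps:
L(u, Q) = 1/385
-L(101, r(15)) = -1*1/385 = -1/385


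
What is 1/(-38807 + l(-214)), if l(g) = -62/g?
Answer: -107/4152318 ≈ -2.5769e-5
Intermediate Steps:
1/(-38807 + l(-214)) = 1/(-38807 - 62/(-214)) = 1/(-38807 - 62*(-1/214)) = 1/(-38807 + 31/107) = 1/(-4152318/107) = -107/4152318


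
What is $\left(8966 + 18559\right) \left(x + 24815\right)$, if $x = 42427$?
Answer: $1850836050$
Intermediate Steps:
$\left(8966 + 18559\right) \left(x + 24815\right) = \left(8966 + 18559\right) \left(42427 + 24815\right) = 27525 \cdot 67242 = 1850836050$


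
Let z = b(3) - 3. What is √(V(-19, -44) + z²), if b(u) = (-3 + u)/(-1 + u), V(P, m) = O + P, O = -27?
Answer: I*√37 ≈ 6.0828*I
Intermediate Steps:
V(P, m) = -27 + P
b(u) = (-3 + u)/(-1 + u)
z = -3 (z = (-3 + 3)/(-1 + 3) - 3 = 0/2 - 3 = (½)*0 - 3 = 0 - 3 = -3)
√(V(-19, -44) + z²) = √((-27 - 19) + (-3)²) = √(-46 + 9) = √(-37) = I*√37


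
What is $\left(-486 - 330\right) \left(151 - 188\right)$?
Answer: $30192$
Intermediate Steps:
$\left(-486 - 330\right) \left(151 - 188\right) = \left(-486 - 330\right) \left(-37\right) = \left(-816\right) \left(-37\right) = 30192$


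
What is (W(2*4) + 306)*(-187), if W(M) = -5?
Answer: -56287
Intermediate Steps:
(W(2*4) + 306)*(-187) = (-5 + 306)*(-187) = 301*(-187) = -56287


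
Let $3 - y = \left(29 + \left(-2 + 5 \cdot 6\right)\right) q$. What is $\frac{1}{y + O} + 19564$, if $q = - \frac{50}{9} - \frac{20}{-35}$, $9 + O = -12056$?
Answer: $\frac{4838881483}{247336} \approx 19564.0$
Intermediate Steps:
$O = -12065$ ($O = -9 - 12056 = -12065$)
$q = - \frac{314}{63}$ ($q = \left(-50\right) \frac{1}{9} - - \frac{4}{7} = - \frac{50}{9} + \frac{4}{7} = - \frac{314}{63} \approx -4.9841$)
$y = \frac{6029}{21}$ ($y = 3 - \left(29 + \left(-2 + 5 \cdot 6\right)\right) \left(- \frac{314}{63}\right) = 3 - \left(29 + \left(-2 + 30\right)\right) \left(- \frac{314}{63}\right) = 3 - \left(29 + 28\right) \left(- \frac{314}{63}\right) = 3 - 57 \left(- \frac{314}{63}\right) = 3 - - \frac{5966}{21} = 3 + \frac{5966}{21} = \frac{6029}{21} \approx 287.1$)
$\frac{1}{y + O} + 19564 = \frac{1}{\frac{6029}{21} - 12065} + 19564 = \frac{1}{- \frac{247336}{21}} + 19564 = - \frac{21}{247336} + 19564 = \frac{4838881483}{247336}$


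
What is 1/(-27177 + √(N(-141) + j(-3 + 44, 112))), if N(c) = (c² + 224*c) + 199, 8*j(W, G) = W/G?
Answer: -24350592/661786346327 - 8*I*√144305602/661786346327 ≈ -3.6795e-5 - 1.4522e-7*I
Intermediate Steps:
j(W, G) = W/(8*G) (j(W, G) = (W/G)/8 = W/(8*G))
N(c) = 199 + c² + 224*c
1/(-27177 + √(N(-141) + j(-3 + 44, 112))) = 1/(-27177 + √((199 + (-141)² + 224*(-141)) + (⅛)*(-3 + 44)/112)) = 1/(-27177 + √((199 + 19881 - 31584) + (⅛)*41*(1/112))) = 1/(-27177 + √(-11504 + 41/896)) = 1/(-27177 + √(-10307543/896)) = 1/(-27177 + I*√144305602/112)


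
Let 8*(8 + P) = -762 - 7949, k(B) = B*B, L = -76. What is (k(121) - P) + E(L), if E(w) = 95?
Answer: 126663/8 ≈ 15833.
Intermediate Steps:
k(B) = B²
P = -8775/8 (P = -8 + (-762 - 7949)/8 = -8 + (⅛)*(-8711) = -8 - 8711/8 = -8775/8 ≈ -1096.9)
(k(121) - P) + E(L) = (121² - 1*(-8775/8)) + 95 = (14641 + 8775/8) + 95 = 125903/8 + 95 = 126663/8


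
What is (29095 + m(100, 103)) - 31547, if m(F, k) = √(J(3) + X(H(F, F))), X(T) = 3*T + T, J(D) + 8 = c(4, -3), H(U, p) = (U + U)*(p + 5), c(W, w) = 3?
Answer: -2452 + √83995 ≈ -2162.2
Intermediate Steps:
H(U, p) = 2*U*(5 + p) (H(U, p) = (2*U)*(5 + p) = 2*U*(5 + p))
J(D) = -5 (J(D) = -8 + 3 = -5)
X(T) = 4*T
m(F, k) = √(-5 + 8*F*(5 + F)) (m(F, k) = √(-5 + 4*(2*F*(5 + F))) = √(-5 + 8*F*(5 + F)))
(29095 + m(100, 103)) - 31547 = (29095 + √(-5 + 8*100*(5 + 100))) - 31547 = (29095 + √(-5 + 8*100*105)) - 31547 = (29095 + √(-5 + 84000)) - 31547 = (29095 + √83995) - 31547 = -2452 + √83995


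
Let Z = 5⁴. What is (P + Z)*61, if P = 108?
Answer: 44713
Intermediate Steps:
Z = 625
(P + Z)*61 = (108 + 625)*61 = 733*61 = 44713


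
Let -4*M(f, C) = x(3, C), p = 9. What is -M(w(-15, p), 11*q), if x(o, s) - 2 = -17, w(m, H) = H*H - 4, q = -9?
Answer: -15/4 ≈ -3.7500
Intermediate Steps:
w(m, H) = -4 + H² (w(m, H) = H² - 4 = -4 + H²)
x(o, s) = -15 (x(o, s) = 2 - 17 = -15)
M(f, C) = 15/4 (M(f, C) = -¼*(-15) = 15/4)
-M(w(-15, p), 11*q) = -1*15/4 = -15/4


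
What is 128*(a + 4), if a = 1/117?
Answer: 60032/117 ≈ 513.09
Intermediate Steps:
a = 1/117 ≈ 0.0085470
128*(a + 4) = 128*(1/117 + 4) = 128*(469/117) = 60032/117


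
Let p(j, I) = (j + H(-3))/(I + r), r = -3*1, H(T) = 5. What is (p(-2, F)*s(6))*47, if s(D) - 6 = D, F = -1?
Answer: -423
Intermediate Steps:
r = -3
s(D) = 6 + D
p(j, I) = (5 + j)/(-3 + I) (p(j, I) = (j + 5)/(I - 3) = (5 + j)/(-3 + I))
(p(-2, F)*s(6))*47 = (((5 - 2)/(-3 - 1))*(6 + 6))*47 = ((3/(-4))*12)*47 = (-¼*3*12)*47 = -¾*12*47 = -9*47 = -423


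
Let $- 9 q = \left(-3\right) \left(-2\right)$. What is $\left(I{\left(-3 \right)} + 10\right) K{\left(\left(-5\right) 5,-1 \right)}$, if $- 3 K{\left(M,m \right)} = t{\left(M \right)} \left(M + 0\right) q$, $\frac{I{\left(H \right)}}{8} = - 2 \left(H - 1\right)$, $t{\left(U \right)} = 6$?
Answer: $- \frac{7400}{3} \approx -2466.7$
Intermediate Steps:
$q = - \frac{2}{3}$ ($q = - \frac{\left(-3\right) \left(-2\right)}{9} = \left(- \frac{1}{9}\right) 6 = - \frac{2}{3} \approx -0.66667$)
$I{\left(H \right)} = 16 - 16 H$ ($I{\left(H \right)} = 8 \left(- 2 \left(H - 1\right)\right) = 8 \left(- 2 \left(-1 + H\right)\right) = 8 \left(2 - 2 H\right) = 16 - 16 H$)
$K{\left(M,m \right)} = \frac{4 M}{3}$ ($K{\left(M,m \right)} = - \frac{6 \left(M + 0\right) \left(- \frac{2}{3}\right)}{3} = - \frac{6 M \left(- \frac{2}{3}\right)}{3} = - \frac{\left(-4\right) M}{3} = \frac{4 M}{3}$)
$\left(I{\left(-3 \right)} + 10\right) K{\left(\left(-5\right) 5,-1 \right)} = \left(\left(16 - -48\right) + 10\right) \frac{4 \left(\left(-5\right) 5\right)}{3} = \left(\left(16 + 48\right) + 10\right) \frac{4}{3} \left(-25\right) = \left(64 + 10\right) \left(- \frac{100}{3}\right) = 74 \left(- \frac{100}{3}\right) = - \frac{7400}{3}$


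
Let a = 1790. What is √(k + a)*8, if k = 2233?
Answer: 24*√447 ≈ 507.42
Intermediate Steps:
√(k + a)*8 = √(2233 + 1790)*8 = √4023*8 = (3*√447)*8 = 24*√447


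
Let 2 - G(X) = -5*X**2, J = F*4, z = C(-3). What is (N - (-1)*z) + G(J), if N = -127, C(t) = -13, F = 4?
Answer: 1142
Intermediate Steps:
z = -13
J = 16 (J = 4*4 = 16)
G(X) = 2 + 5*X**2 (G(X) = 2 - (-5)*X**2 = 2 + 5*X**2)
(N - (-1)*z) + G(J) = (-127 - (-1)*(-13)) + (2 + 5*16**2) = (-127 - 1*13) + (2 + 5*256) = (-127 - 13) + (2 + 1280) = -140 + 1282 = 1142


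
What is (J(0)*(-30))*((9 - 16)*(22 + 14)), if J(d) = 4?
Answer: 30240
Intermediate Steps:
(J(0)*(-30))*((9 - 16)*(22 + 14)) = (4*(-30))*((9 - 16)*(22 + 14)) = -(-840)*36 = -120*(-252) = 30240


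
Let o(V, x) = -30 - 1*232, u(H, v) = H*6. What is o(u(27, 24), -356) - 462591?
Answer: -462853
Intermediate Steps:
u(H, v) = 6*H
o(V, x) = -262 (o(V, x) = -30 - 232 = -262)
o(u(27, 24), -356) - 462591 = -262 - 462591 = -462853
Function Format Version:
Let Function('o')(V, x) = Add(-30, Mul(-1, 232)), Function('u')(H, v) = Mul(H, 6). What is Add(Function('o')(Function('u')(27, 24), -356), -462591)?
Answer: -462853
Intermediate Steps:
Function('u')(H, v) = Mul(6, H)
Function('o')(V, x) = -262 (Function('o')(V, x) = Add(-30, -232) = -262)
Add(Function('o')(Function('u')(27, 24), -356), -462591) = Add(-262, -462591) = -462853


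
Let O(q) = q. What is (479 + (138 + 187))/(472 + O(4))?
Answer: 201/119 ≈ 1.6891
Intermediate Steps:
(479 + (138 + 187))/(472 + O(4)) = (479 + (138 + 187))/(472 + 4) = (479 + 325)/476 = 804*(1/476) = 201/119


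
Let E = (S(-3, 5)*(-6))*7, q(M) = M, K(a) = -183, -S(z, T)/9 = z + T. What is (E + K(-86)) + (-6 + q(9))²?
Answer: 582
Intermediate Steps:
S(z, T) = -9*T - 9*z (S(z, T) = -9*(z + T) = -9*(T + z) = -9*T - 9*z)
E = 756 (E = ((-9*5 - 9*(-3))*(-6))*7 = ((-45 + 27)*(-6))*7 = -18*(-6)*7 = 108*7 = 756)
(E + K(-86)) + (-6 + q(9))² = (756 - 183) + (-6 + 9)² = 573 + 3² = 573 + 9 = 582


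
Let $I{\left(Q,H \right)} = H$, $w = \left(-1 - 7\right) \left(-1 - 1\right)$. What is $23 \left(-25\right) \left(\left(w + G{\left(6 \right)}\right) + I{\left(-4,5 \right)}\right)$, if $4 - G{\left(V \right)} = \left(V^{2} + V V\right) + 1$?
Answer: $27600$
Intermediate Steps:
$w = 16$ ($w = \left(-8\right) \left(-2\right) = 16$)
$G{\left(V \right)} = 3 - 2 V^{2}$ ($G{\left(V \right)} = 4 - \left(\left(V^{2} + V V\right) + 1\right) = 4 - \left(\left(V^{2} + V^{2}\right) + 1\right) = 4 - \left(2 V^{2} + 1\right) = 4 - \left(1 + 2 V^{2}\right) = 3 - 2 V^{2}$)
$23 \left(-25\right) \left(\left(w + G{\left(6 \right)}\right) + I{\left(-4,5 \right)}\right) = 23 \left(-25\right) \left(\left(16 + \left(3 - 2 \cdot 6^{2}\right)\right) + 5\right) = - 575 \left(\left(16 + \left(3 - 72\right)\right) + 5\right) = - 575 \left(\left(16 - 69\right) + 5\right) = - 575 \left(-53 + 5\right) = \left(-575\right) \left(-48\right) = 27600$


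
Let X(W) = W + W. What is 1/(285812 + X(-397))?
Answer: 1/285018 ≈ 3.5086e-6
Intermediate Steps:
X(W) = 2*W
1/(285812 + X(-397)) = 1/(285812 + 2*(-397)) = 1/(285812 - 794) = 1/285018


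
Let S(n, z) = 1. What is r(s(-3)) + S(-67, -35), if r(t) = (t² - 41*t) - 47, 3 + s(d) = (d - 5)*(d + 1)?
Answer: -410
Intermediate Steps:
s(d) = -3 + (1 + d)*(-5 + d) (s(d) = -3 + (d - 5)*(d + 1) = -3 + (-5 + d)*(1 + d) = -3 + (1 + d)*(-5 + d))
r(t) = -47 + t² - 41*t
r(s(-3)) + S(-67, -35) = (-47 + (-8 + (-3)² - 4*(-3))² - 41*(-8 + (-3)² - 4*(-3))) + 1 = (-47 + (-8 + 9 + 12)² - 41*(-8 + 9 + 12)) + 1 = (-47 + 13² - 41*13) + 1 = (-47 + 169 - 533) + 1 = -411 + 1 = -410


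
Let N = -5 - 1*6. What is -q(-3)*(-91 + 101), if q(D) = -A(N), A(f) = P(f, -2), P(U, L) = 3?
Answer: 30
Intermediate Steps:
N = -11 (N = -5 - 6 = -11)
A(f) = 3
q(D) = -3 (q(D) = -1*3 = -3)
-q(-3)*(-91 + 101) = -(-3)*(-91 + 101) = -(-3)*10 = -1*(-30) = 30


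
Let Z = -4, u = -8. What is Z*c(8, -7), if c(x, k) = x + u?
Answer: 0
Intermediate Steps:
c(x, k) = -8 + x (c(x, k) = x - 8 = -8 + x)
Z*c(8, -7) = -4*(-8 + 8) = -4*0 = 0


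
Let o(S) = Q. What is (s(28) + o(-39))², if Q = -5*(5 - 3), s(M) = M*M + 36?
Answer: 656100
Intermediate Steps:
s(M) = 36 + M² (s(M) = M² + 36 = 36 + M²)
Q = -10 (Q = -5*2 = -10)
o(S) = -10
(s(28) + o(-39))² = ((36 + 28²) - 10)² = ((36 + 784) - 10)² = (820 - 10)² = 810² = 656100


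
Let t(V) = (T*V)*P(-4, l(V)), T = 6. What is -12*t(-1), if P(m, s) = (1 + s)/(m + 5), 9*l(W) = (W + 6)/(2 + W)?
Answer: 112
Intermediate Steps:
l(W) = (6 + W)/(9*(2 + W)) (l(W) = ((W + 6)/(2 + W))/9 = ((6 + W)/(2 + W))/9 = (6 + W)/(9*(2 + W)))
P(m, s) = (1 + s)/(5 + m)
t(V) = 6*V*(1 + (6 + V)/(9*(2 + V))) (t(V) = (6*V)*((1 + (6 + V)/(9*(2 + V)))/(5 - 4)) = (6*V)*((1 + (6 + V)/(9*(2 + V)))/1) = (6*V)*(1*(1 + (6 + V)/(9*(2 + V)))) = (6*V)*(1 + (6 + V)/(9*(2 + V))) = 6*V*(1 + (6 + V)/(9*(2 + V))))
-12*t(-1) = -16*(-1)*(12 + 5*(-1))/(2 - 1) = -16*(-1)*(12 - 5)/1 = -16*(-1)*7 = -12*(-28/3) = 112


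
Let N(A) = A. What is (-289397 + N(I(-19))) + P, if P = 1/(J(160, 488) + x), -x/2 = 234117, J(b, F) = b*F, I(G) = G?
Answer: -112916810065/390154 ≈ -2.8942e+5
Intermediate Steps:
J(b, F) = F*b
x = -468234 (x = -2*234117 = -468234)
P = -1/390154 (P = 1/(488*160 - 468234) = 1/(78080 - 468234) = 1/(-390154) = -1/390154 ≈ -2.5631e-6)
(-289397 + N(I(-19))) + P = (-289397 - 19) - 1/390154 = -289416 - 1/390154 = -112916810065/390154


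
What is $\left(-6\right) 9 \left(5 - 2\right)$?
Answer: $-162$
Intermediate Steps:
$\left(-6\right) 9 \left(5 - 2\right) = - 54 \left(5 - 2\right) = \left(-54\right) 3 = -162$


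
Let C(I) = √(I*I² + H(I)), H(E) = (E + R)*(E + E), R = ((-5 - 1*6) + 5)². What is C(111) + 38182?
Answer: 38182 + 87*√185 ≈ 39365.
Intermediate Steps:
R = 36 (R = ((-5 - 6) + 5)² = (-11 + 5)² = (-6)² = 36)
H(E) = 2*E*(36 + E) (H(E) = (E + 36)*(E + E) = (36 + E)*(2*E) = 2*E*(36 + E))
C(I) = √(I³ + 2*I*(36 + I)) (C(I) = √(I*I² + 2*I*(36 + I)) = √(I³ + 2*I*(36 + I)))
C(111) + 38182 = √(111*(72 + 111² + 2*111)) + 38182 = √(111*(72 + 12321 + 222)) + 38182 = √(111*12615) + 38182 = √1400265 + 38182 = 87*√185 + 38182 = 38182 + 87*√185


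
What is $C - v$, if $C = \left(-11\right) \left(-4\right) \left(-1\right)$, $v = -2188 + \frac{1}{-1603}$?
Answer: $\frac{3436833}{1603} \approx 2144.0$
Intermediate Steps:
$v = - \frac{3507365}{1603}$ ($v = -2188 - \frac{1}{1603} = - \frac{3507365}{1603} \approx -2188.0$)
$C = -44$ ($C = 44 \left(-1\right) = -44$)
$C - v = -44 - - \frac{3507365}{1603} = -44 + \frac{3507365}{1603} = \frac{3436833}{1603}$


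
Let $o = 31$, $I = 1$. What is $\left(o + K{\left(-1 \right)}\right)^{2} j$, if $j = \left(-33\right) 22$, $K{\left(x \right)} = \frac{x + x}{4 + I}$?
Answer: $- \frac{16994934}{25} \approx -6.798 \cdot 10^{5}$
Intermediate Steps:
$K{\left(x \right)} = \frac{2 x}{5}$ ($K{\left(x \right)} = \frac{x + x}{4 + 1} = \frac{2 x}{5}$)
$j = -726$
$\left(o + K{\left(-1 \right)}\right)^{2} j = \left(31 + \frac{2}{5} \left(-1\right)\right)^{2} \left(-726\right) = \left(31 - \frac{2}{5}\right)^{2} \left(-726\right) = \left(\frac{153}{5}\right)^{2} \left(-726\right) = \frac{23409}{25} \left(-726\right) = - \frac{16994934}{25}$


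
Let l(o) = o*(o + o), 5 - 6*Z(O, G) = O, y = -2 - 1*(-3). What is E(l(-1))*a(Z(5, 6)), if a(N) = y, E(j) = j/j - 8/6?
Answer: -⅓ ≈ -0.33333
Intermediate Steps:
y = 1 (y = -2 + 3 = 1)
Z(O, G) = ⅚ - O/6
l(o) = 2*o² (l(o) = o*(2*o) = 2*o²)
E(j) = -⅓ (E(j) = 1 - 8*⅙ = 1 - 4/3 = -⅓)
a(N) = 1
E(l(-1))*a(Z(5, 6)) = -⅓*1 = -⅓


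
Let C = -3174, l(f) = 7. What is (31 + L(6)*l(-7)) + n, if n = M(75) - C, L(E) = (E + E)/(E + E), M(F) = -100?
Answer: 3112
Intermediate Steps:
L(E) = 1 (L(E) = (2*E)/((2*E)) = (2*E)*(1/(2*E)) = 1)
n = 3074 (n = -100 - 1*(-3174) = -100 + 3174 = 3074)
(31 + L(6)*l(-7)) + n = (31 + 1*7) + 3074 = (31 + 7) + 3074 = 38 + 3074 = 3112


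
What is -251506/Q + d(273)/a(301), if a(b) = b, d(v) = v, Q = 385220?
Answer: 2104411/8282230 ≈ 0.25409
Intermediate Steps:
-251506/Q + d(273)/a(301) = -251506/385220 + 273/301 = -251506*1/385220 + 273*(1/301) = -125753/192610 + 39/43 = 2104411/8282230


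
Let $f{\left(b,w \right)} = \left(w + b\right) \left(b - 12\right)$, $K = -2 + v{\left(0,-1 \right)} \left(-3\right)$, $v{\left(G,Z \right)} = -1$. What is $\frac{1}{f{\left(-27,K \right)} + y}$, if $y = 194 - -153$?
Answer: $\frac{1}{1361} \approx 0.00073475$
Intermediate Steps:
$y = 347$ ($y = 194 + 153 = 347$)
$K = 1$ ($K = -2 - -3 = -2 + 3 = 1$)
$f{\left(b,w \right)} = \left(-12 + b\right) \left(b + w\right)$ ($f{\left(b,w \right)} = \left(b + w\right) \left(-12 + b\right) = \left(-12 + b\right) \left(b + w\right)$)
$\frac{1}{f{\left(-27,K \right)} + y} = \frac{1}{\left(\left(-27\right)^{2} - -324 - 12 - 27\right) + 347} = \frac{1}{\left(729 + 324 - 12 - 27\right) + 347} = \frac{1}{1014 + 347} = \frac{1}{1361}$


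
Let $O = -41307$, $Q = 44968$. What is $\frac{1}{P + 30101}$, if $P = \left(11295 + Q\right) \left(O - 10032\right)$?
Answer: $- \frac{1}{2888456056} \approx -3.4621 \cdot 10^{-10}$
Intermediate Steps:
$P = -2888486157$ ($P = \left(11295 + 44968\right) \left(-41307 - 10032\right) = 56263 \left(-51339\right) = -2888486157$)
$\frac{1}{P + 30101} = \frac{1}{-2888486157 + 30101} = \frac{1}{-2888456056} = - \frac{1}{2888456056}$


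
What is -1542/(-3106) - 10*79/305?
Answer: -198343/94733 ≈ -2.0937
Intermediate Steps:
-1542/(-3106) - 10*79/305 = -1542*(-1/3106) - 790*1/305 = 771/1553 - 158/61 = -198343/94733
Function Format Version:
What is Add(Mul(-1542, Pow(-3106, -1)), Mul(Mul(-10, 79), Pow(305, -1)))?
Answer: Rational(-198343, 94733) ≈ -2.0937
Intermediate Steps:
Add(Mul(-1542, Pow(-3106, -1)), Mul(Mul(-10, 79), Pow(305, -1))) = Add(Mul(-1542, Rational(-1, 3106)), Mul(-790, Rational(1, 305))) = Add(Rational(771, 1553), Rational(-158, 61)) = Rational(-198343, 94733)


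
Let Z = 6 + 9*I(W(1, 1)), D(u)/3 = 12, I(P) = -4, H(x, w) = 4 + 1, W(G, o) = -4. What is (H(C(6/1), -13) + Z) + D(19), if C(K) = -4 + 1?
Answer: 11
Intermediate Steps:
C(K) = -3
H(x, w) = 5
D(u) = 36 (D(u) = 3*12 = 36)
Z = -30 (Z = 6 + 9*(-4) = 6 - 36 = -30)
(H(C(6/1), -13) + Z) + D(19) = (5 - 30) + 36 = -25 + 36 = 11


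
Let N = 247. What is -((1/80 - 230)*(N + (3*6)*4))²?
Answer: -34448459456961/6400 ≈ -5.3826e+9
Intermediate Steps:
-((1/80 - 230)*(N + (3*6)*4))² = -((1/80 - 230)*(247 + (3*6)*4))² = -((1/80 - 230)*(247 + 18*4))² = -(-18399*(247 + 72)/80)² = -(-18399/80*319)² = -(-5869281/80)² = -1*34448459456961/6400 = -34448459456961/6400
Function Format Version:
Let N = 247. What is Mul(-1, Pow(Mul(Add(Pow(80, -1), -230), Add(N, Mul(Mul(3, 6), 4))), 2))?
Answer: Rational(-34448459456961, 6400) ≈ -5.3826e+9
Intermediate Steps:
Mul(-1, Pow(Mul(Add(Pow(80, -1), -230), Add(N, Mul(Mul(3, 6), 4))), 2)) = Mul(-1, Pow(Mul(Add(Pow(80, -1), -230), Add(247, Mul(Mul(3, 6), 4))), 2)) = Mul(-1, Pow(Mul(Add(Rational(1, 80), -230), Add(247, Mul(18, 4))), 2)) = Mul(-1, Pow(Mul(Rational(-18399, 80), Add(247, 72)), 2)) = Mul(-1, Pow(Mul(Rational(-18399, 80), 319), 2)) = Mul(-1, Pow(Rational(-5869281, 80), 2)) = Mul(-1, Rational(34448459456961, 6400)) = Rational(-34448459456961, 6400)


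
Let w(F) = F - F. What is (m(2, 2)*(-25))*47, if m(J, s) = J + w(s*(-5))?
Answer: -2350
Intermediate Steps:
w(F) = 0
m(J, s) = J (m(J, s) = J + 0 = J)
(m(2, 2)*(-25))*47 = (2*(-25))*47 = -50*47 = -2350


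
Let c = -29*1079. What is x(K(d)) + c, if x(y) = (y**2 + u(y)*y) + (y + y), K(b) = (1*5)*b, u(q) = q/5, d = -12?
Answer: -27091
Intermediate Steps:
u(q) = q/5 (u(q) = q*(1/5) = q/5)
K(b) = 5*b
c = -31291
x(y) = 2*y + 6*y**2/5 (x(y) = (y**2 + (y/5)*y) + (y + y) = (y**2 + y**2/5) + 2*y = 6*y**2/5 + 2*y = 2*y + 6*y**2/5)
x(K(d)) + c = 2*(5*(-12))*(5 + 3*(5*(-12)))/5 - 31291 = (2/5)*(-60)*(5 + 3*(-60)) - 31291 = (2/5)*(-60)*(5 - 180) - 31291 = (2/5)*(-60)*(-175) - 31291 = 4200 - 31291 = -27091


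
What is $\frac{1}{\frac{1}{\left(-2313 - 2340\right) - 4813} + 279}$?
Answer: $\frac{9466}{2641013} \approx 0.0035842$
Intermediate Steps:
$\frac{1}{\frac{1}{\left(-2313 - 2340\right) - 4813} + 279} = \frac{1}{\frac{1}{-4653 - 4813} + 279} = \frac{1}{\frac{1}{-9466} + 279} = \frac{1}{- \frac{1}{9466} + 279} = \frac{1}{\frac{2641013}{9466}} = \frac{9466}{2641013}$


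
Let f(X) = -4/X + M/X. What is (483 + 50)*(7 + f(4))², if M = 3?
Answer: 388557/16 ≈ 24285.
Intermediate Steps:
f(X) = -1/X (f(X) = -4/X + 3/X = -1/X)
(483 + 50)*(7 + f(4))² = (483 + 50)*(7 - 1/4)² = 533*(7 - 1*¼)² = 533*(7 - ¼)² = 533*(27/4)² = 533*(729/16) = 388557/16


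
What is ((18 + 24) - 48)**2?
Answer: 36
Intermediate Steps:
((18 + 24) - 48)**2 = (42 - 48)**2 = (-6)**2 = 36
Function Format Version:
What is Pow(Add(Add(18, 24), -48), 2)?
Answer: 36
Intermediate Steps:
Pow(Add(Add(18, 24), -48), 2) = Pow(Add(42, -48), 2) = Pow(-6, 2) = 36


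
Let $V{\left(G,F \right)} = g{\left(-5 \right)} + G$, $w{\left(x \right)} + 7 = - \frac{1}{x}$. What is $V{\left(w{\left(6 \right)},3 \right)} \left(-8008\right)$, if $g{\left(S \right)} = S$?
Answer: $\frac{292292}{3} \approx 97431.0$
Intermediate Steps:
$w{\left(x \right)} = -7 - \frac{1}{x}$
$V{\left(G,F \right)} = -5 + G$
$V{\left(w{\left(6 \right)},3 \right)} \left(-8008\right) = \left(-5 - \frac{43}{6}\right) \left(-8008\right) = \left(- \frac{73}{6}\right) \left(-8008\right) = \frac{292292}{3}$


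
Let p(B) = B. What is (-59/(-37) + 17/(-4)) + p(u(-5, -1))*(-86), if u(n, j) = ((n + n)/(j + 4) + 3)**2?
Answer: -16265/1332 ≈ -12.211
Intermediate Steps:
u(n, j) = (3 + 2*n/(4 + j))**2 (u(n, j) = ((2*n)/(4 + j) + 3)**2 = (2*n/(4 + j) + 3)**2 = (3 + 2*n/(4 + j))**2)
(-59/(-37) + 17/(-4)) + p(u(-5, -1))*(-86) = (-59/(-37) + 17/(-4)) + ((12 + 2*(-5) + 3*(-1))**2/(4 - 1)**2)*(-86) = (-59*(-1/37) + 17*(-1/4)) + ((12 - 10 - 3)**2/3**2)*(-86) = (59/37 - 17/4) + ((1/9)*(-1)**2)*(-86) = -393/148 + ((1/9)*1)*(-86) = -393/148 + (1/9)*(-86) = -393/148 - 86/9 = -16265/1332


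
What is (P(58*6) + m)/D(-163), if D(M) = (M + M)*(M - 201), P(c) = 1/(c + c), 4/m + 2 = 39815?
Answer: 4733/365351267008 ≈ 1.2955e-8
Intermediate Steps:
m = 4/39813 (m = 4/(-2 + 39815) = 4/39813 ≈ 0.00010047)
P(c) = 1/(2*c)
D(M) = 2*M*(-201 + M) (D(M) = (2*M)*(-201 + M) = 2*M*(-201 + M))
(P(58*6) + m)/D(-163) = (1/(2*((58*6))) + 4/39813)/((2*(-163)*(-201 - 163))) = ((½)/348 + 4/39813)/((2*(-163)*(-364))) = ((½)*(1/348) + 4/39813)/118664 = (1/696 + 4/39813)*(1/118664) = (4733/3078872)*(1/118664) = 4733/365351267008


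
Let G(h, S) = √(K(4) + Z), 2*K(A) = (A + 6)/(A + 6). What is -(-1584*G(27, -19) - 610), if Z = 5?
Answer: 610 + 792*√22 ≈ 4324.8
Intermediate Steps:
K(A) = ½ (K(A) = ((A + 6)/(A + 6))/2 = ((6 + A)/(6 + A))/2 = (½)*1 = ½)
G(h, S) = √22/2 (G(h, S) = √(½ + 5) = √(11/2) = √22/2)
-(-1584*G(27, -19) - 610) = -(-792*√22 - 610) = -(-610 - 792*√22) = 610 + 792*√22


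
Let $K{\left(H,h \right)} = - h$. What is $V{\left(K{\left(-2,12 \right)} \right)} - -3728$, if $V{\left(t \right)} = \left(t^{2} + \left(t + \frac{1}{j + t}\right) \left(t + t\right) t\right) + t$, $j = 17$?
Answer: $\frac{2308}{5} \approx 461.6$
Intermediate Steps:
$V{\left(t \right)} = t + t^{2} + 2 t^{2} \left(t + \frac{1}{17 + t}\right)$ ($V{\left(t \right)} = \left(t^{2} + \left(t + \frac{1}{17 + t}\right) \left(t + t\right) t\right) + t = \left(t^{2} + \left(t + \frac{1}{17 + t}\right) 2 t t\right) + t = \left(t^{2} + 2 t \left(t + \frac{1}{17 + t}\right) t\right) + t = \left(t^{2} + 2 t^{2} \left(t + \frac{1}{17 + t}\right)\right) + t = t + t^{2} + 2 t^{2} \left(t + \frac{1}{17 + t}\right)$)
$V{\left(K{\left(-2,12 \right)} \right)} - -3728 = \frac{\left(-1\right) 12 \left(17 + 2 \left(\left(-1\right) 12\right)^{3} + 20 \left(\left(-1\right) 12\right) + 35 \left(\left(-1\right) 12\right)^{2}\right)}{17 - 12} - -3728 = - \frac{12 \left(17 + 2 \left(-12\right)^{3} + 20 \left(-12\right) + 35 \left(-12\right)^{2}\right)}{17 - 12} + 3728 = - \frac{12 \left(17 + 2 \left(-1728\right) - 240 + 35 \cdot 144\right)}{5} + 3728 = \left(-12\right) \frac{1}{5} \left(17 - 3456 - 240 + 5040\right) + 3728 = \left(-12\right) \frac{1}{5} \cdot 1361 + 3728 = - \frac{16332}{5} + 3728 = \frac{2308}{5}$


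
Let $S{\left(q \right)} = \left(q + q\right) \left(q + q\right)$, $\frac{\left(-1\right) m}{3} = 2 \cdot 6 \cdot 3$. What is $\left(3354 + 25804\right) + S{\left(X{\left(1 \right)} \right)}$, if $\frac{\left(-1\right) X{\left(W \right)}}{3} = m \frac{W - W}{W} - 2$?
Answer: $29302$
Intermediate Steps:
$m = -108$ ($m = - 3 \cdot 2 \cdot 6 \cdot 3 = - 3 \cdot 12 \cdot 3 = \left(-3\right) 36 = -108$)
$X{\left(W \right)} = 6$ ($X{\left(W \right)} = - 3 \left(- 108 \frac{W - W}{W} - 2\right) = - 3 \left(- 108 \frac{0}{W} - 2\right) = - 3 \left(\left(-108\right) 0 - 2\right) = - 3 \left(0 - 2\right) = \left(-3\right) \left(-2\right) = 6$)
$S{\left(q \right)} = 4 q^{2}$ ($S{\left(q \right)} = 2 q 2 q = 4 q^{2}$)
$\left(3354 + 25804\right) + S{\left(X{\left(1 \right)} \right)} = \left(3354 + 25804\right) + 4 \cdot 6^{2} = 29158 + 4 \cdot 36 = 29158 + 144 = 29302$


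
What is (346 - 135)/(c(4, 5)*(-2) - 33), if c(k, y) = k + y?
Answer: -211/51 ≈ -4.1373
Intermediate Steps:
(346 - 135)/(c(4, 5)*(-2) - 33) = (346 - 135)/((4 + 5)*(-2) - 33) = 211/(9*(-2) - 33) = 211/(-18 - 33) = 211/(-51) = 211*(-1/51) = -211/51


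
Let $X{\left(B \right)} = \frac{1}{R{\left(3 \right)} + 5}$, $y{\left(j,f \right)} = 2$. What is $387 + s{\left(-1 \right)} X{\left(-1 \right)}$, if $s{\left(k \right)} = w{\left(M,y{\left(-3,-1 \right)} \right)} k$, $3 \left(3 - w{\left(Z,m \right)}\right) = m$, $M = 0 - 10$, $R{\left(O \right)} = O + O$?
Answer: $\frac{12764}{33} \approx 386.79$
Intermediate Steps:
$R{\left(O \right)} = 2 O$
$M = -10$ ($M = 0 - 10 = -10$)
$X{\left(B \right)} = \frac{1}{11}$ ($X{\left(B \right)} = \frac{1}{2 \cdot 3 + 5} = \frac{1}{6 + 5} = \frac{1}{11}$)
$w{\left(Z,m \right)} = 3 - \frac{m}{3}$
$s{\left(k \right)} = \frac{7 k}{3}$ ($s{\left(k \right)} = \left(3 - \frac{2}{3}\right) k = \frac{7 k}{3}$)
$387 + s{\left(-1 \right)} X{\left(-1 \right)} = 387 + \frac{7}{3} \left(-1\right) \frac{1}{11} = 387 - \frac{7}{33} = \frac{12764}{33}$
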